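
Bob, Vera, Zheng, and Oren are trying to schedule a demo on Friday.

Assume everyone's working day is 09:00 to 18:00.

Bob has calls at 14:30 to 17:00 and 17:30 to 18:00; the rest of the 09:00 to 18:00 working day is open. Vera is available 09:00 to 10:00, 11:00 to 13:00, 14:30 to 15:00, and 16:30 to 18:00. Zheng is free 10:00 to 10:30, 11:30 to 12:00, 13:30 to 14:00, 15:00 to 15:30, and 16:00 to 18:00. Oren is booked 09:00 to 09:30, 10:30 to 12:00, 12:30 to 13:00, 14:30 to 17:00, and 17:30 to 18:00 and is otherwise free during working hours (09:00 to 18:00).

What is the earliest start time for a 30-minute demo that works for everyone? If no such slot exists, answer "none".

17:00

Bob free within 09:00–18:00: 09:00–14:30, 17:00–17:30.
Oren free within 09:00–18:00: 09:30–10:30, 12:00–12:30, 13:00–14:30, 17:00–17:30.
Bob ∩ Vera: 09:00–10:00, 11:00–13:00, 17:00–17:30.
Bob ∩ Vera ∩ Zheng: 11:30–12:00, 17:00–17:30.
Bob ∩ Vera ∩ Zheng ∩ Oren: 17:00–17:30.
Windows ≥ 30 min: 17:00–17:30.
Earliest such window starts at 17:00.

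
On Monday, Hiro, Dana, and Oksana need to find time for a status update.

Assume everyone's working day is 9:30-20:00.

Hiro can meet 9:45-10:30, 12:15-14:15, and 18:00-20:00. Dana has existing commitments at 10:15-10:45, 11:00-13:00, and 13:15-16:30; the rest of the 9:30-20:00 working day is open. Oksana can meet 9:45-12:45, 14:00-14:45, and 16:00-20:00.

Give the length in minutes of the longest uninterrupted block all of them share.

120 minutes

Dana free within 09:30–20:00: 09:30–10:15, 10:45–11:00, 13:00–13:15, 16:30–20:00.
Hiro ∩ Dana: 09:45–10:15, 13:00–13:15, 18:00–20:00.
Hiro ∩ Dana ∩ Oksana: 09:45–10:15, 18:00–20:00.
Common window lengths: 30, 120 min; longest is 120.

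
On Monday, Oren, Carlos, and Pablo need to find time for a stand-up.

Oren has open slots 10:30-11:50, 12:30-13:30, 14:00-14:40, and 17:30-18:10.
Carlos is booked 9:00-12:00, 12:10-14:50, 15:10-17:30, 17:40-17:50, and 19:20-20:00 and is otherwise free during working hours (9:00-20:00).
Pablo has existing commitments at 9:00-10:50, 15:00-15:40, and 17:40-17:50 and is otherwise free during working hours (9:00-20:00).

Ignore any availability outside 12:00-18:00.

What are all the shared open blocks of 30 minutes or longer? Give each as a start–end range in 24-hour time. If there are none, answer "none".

Carlos free within 09:00–20:00: 12:00–12:10, 14:50–15:10, 17:30–17:40, 17:50–19:20.
Pablo free within 09:00–20:00: 10:50–15:00, 15:40–17:40, 17:50–20:00.
Oren ∩ Carlos: 17:30–17:40, 17:50–18:10.
Oren ∩ Carlos ∩ Pablo: 17:30–17:40, 17:50–18:10.
Restricted to 12:00–18:00: 17:30–17:40, 17:50–18:00.
Windows ≥ 30 min: (none).

none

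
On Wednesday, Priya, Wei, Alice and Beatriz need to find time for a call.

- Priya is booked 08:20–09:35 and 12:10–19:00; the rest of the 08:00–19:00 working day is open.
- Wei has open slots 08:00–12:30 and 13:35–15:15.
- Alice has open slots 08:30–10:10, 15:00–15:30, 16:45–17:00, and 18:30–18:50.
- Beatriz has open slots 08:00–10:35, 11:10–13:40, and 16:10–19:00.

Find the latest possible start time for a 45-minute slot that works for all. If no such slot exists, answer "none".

Priya free within 08:00–19:00: 08:00–08:20, 09:35–12:10.
Priya ∩ Wei: 08:00–08:20, 09:35–12:10.
Priya ∩ Wei ∩ Alice: 09:35–10:10.
Priya ∩ Wei ∩ Alice ∩ Beatriz: 09:35–10:10.
Windows ≥ 45 min: (none).

none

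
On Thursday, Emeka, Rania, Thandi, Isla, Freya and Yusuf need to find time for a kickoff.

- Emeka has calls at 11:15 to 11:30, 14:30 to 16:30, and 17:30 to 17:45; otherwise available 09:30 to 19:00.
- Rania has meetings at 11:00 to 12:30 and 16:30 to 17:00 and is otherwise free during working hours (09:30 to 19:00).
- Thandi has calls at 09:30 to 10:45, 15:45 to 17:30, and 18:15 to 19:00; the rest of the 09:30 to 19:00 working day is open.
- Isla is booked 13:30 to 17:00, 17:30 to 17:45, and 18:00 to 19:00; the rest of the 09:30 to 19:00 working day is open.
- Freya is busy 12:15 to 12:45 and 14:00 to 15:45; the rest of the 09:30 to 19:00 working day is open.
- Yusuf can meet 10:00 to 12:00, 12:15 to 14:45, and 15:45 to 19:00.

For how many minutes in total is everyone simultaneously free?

Emeka free within 09:30–19:00: 09:30–11:15, 11:30–14:30, 16:30–17:30, 17:45–19:00.
Rania free within 09:30–19:00: 09:30–11:00, 12:30–16:30, 17:00–19:00.
Thandi free within 09:30–19:00: 10:45–15:45, 17:30–18:15.
Isla free within 09:30–19:00: 09:30–13:30, 17:00–17:30, 17:45–18:00.
Freya free within 09:30–19:00: 09:30–12:15, 12:45–14:00, 15:45–19:00.
Emeka ∩ Rania: 09:30–11:00, 12:30–14:30, 17:00–17:30, 17:45–19:00.
Emeka ∩ Rania ∩ Thandi: 10:45–11:00, 12:30–14:30, 17:45–18:15.
Emeka ∩ Rania ∩ Thandi ∩ Isla: 10:45–11:00, 12:30–13:30, 17:45–18:00.
Emeka ∩ Rania ∩ Thandi ∩ Isla ∩ Freya: 10:45–11:00, 12:45–13:30, 17:45–18:00.
Emeka ∩ Rania ∩ Thandi ∩ Isla ∩ Freya ∩ Yusuf: 10:45–11:00, 12:45–13:30, 17:45–18:00.
Total common minutes: 15 + 45 + 15 = 75.

75 minutes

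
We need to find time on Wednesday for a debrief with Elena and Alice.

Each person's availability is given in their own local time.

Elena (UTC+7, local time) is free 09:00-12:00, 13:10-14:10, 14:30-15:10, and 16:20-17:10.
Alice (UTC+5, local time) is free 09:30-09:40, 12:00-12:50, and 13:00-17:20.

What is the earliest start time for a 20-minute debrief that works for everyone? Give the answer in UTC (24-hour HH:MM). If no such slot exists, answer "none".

Elena → UTC: 02:00–05:00, 06:10–07:10, 07:30–08:10, 09:20–10:10.
Alice → UTC: 04:30–04:40, 07:00–07:50, 08:00–12:20.
Elena ∩ Alice: 04:30–04:40, 07:00–07:10, 07:30–07:50, 08:00–08:10, 09:20–10:10.
Windows ≥ 20 min: 07:30–07:50, 09:20–10:10.
Earliest such window starts at 07:30.

07:30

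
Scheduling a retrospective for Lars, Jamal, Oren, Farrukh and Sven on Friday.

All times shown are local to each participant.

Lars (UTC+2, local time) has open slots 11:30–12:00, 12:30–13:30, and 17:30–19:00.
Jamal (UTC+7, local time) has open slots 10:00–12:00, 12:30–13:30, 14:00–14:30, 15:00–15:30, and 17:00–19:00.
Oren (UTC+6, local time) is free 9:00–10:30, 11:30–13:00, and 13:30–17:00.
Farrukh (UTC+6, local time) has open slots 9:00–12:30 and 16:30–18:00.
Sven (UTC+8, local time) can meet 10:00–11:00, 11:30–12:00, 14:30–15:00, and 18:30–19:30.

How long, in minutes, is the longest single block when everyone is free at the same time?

30 minutes

Lars → UTC: 09:30–10:00, 10:30–11:30, 15:30–17:00.
Jamal → UTC: 03:00–05:00, 05:30–06:30, 07:00–07:30, 08:00–08:30, 10:00–12:00.
Oren → UTC: 03:00–04:30, 05:30–07:00, 07:30–11:00.
Farrukh → UTC: 03:00–06:30, 10:30–12:00.
Sven → UTC: 02:00–03:00, 03:30–04:00, 06:30–07:00, 10:30–11:30.
Lars ∩ Jamal: 10:30–11:30.
Lars ∩ Jamal ∩ Oren: 10:30–11:00.
Lars ∩ Jamal ∩ Oren ∩ Farrukh: 10:30–11:00.
Lars ∩ Jamal ∩ Oren ∩ Farrukh ∩ Sven: 10:30–11:00.
Single common window of 30 minutes.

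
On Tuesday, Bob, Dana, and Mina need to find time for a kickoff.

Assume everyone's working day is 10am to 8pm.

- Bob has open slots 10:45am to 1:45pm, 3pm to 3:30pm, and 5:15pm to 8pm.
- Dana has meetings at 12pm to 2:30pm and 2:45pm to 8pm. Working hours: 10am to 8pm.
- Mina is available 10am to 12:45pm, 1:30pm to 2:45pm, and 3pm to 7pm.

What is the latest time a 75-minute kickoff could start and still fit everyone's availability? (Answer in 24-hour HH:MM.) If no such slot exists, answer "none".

10:45

Dana free within 10:00–20:00: 10:00–12:00, 14:30–14:45.
Bob ∩ Dana: 10:45–12:00.
Bob ∩ Dana ∩ Mina: 10:45–12:00.
Windows ≥ 75 min: 10:45–12:00.
Latest start in the last window 10:45–12:00 is 12:00 − 75 min = 10:45.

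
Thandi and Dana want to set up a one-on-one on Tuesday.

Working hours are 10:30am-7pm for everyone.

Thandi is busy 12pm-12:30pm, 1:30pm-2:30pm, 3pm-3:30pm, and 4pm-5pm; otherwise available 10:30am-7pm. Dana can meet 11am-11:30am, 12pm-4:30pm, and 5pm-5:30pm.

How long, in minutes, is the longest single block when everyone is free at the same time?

60 minutes

Thandi free within 10:30–19:00: 10:30–12:00, 12:30–13:30, 14:30–15:00, 15:30–16:00, 17:00–19:00.
Thandi ∩ Dana: 11:00–11:30, 12:30–13:30, 14:30–15:00, 15:30–16:00, 17:00–17:30.
Common window lengths: 30, 60, 30, 30, 30 min; longest is 60.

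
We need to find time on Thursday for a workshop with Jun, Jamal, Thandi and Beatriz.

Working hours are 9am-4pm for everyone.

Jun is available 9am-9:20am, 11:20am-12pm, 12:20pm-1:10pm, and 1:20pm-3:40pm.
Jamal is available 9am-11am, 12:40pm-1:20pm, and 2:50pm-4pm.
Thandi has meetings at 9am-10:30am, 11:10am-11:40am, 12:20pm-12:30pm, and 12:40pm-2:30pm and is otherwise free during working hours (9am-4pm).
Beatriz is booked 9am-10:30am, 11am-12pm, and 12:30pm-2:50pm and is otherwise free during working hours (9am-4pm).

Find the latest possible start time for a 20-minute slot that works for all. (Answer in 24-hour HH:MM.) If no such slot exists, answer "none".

15:20

Thandi free within 09:00–16:00: 10:30–11:10, 11:40–12:20, 12:30–12:40, 14:30–16:00.
Beatriz free within 09:00–16:00: 10:30–11:00, 12:00–12:30, 14:50–16:00.
Jun ∩ Jamal: 09:00–09:20, 12:40–13:10, 14:50–15:40.
Jun ∩ Jamal ∩ Thandi: 14:50–15:40.
Jun ∩ Jamal ∩ Thandi ∩ Beatriz: 14:50–15:40.
Windows ≥ 20 min: 14:50–15:40.
Latest start in the last window 14:50–15:40 is 15:40 − 20 min = 15:20.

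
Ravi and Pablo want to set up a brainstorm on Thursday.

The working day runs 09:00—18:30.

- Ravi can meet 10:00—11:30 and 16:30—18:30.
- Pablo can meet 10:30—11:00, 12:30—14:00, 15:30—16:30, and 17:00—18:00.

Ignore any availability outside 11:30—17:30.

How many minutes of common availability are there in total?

Ravi ∩ Pablo: 10:30–11:00, 17:00–18:00.
Restricted to 11:30–17:30: 17:00–17:30.
Total common minutes: 30.

30 minutes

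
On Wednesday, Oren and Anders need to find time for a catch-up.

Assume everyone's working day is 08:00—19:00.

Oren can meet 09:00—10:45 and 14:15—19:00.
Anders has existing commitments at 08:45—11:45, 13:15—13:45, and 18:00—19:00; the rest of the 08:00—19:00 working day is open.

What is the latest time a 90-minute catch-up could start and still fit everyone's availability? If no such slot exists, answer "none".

Anders free within 08:00–19:00: 08:00–08:45, 11:45–13:15, 13:45–18:00.
Oren ∩ Anders: 14:15–18:00.
Windows ≥ 90 min: 14:15–18:00.
Latest start in the last window 14:15–18:00 is 18:00 − 90 min = 16:30.

16:30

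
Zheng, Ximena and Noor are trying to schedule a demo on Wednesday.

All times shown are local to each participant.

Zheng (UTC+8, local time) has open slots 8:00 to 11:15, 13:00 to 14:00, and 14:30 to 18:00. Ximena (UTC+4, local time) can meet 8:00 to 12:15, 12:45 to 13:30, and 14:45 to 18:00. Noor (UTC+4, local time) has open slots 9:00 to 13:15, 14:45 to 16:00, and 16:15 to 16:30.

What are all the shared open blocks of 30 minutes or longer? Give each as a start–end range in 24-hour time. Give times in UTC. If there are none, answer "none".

05:00–06:00, 06:30–08:15, 08:45–09:15

Zheng → UTC: 00:00–03:15, 05:00–06:00, 06:30–10:00.
Ximena → UTC: 04:00–08:15, 08:45–09:30, 10:45–14:00.
Noor → UTC: 05:00–09:15, 10:45–12:00, 12:15–12:30.
Zheng ∩ Ximena: 05:00–06:00, 06:30–08:15, 08:45–09:30.
Zheng ∩ Ximena ∩ Noor: 05:00–06:00, 06:30–08:15, 08:45–09:15.
Windows ≥ 30 min: 05:00–06:00, 06:30–08:15, 08:45–09:15.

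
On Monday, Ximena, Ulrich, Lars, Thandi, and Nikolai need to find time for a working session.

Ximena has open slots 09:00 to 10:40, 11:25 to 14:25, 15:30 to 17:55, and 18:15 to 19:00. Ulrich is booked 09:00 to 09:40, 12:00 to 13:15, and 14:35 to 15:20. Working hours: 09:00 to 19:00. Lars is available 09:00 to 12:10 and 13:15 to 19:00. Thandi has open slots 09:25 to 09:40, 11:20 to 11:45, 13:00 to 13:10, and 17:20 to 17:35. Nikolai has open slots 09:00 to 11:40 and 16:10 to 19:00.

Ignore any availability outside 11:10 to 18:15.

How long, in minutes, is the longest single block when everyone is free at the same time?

Ulrich free within 09:00–19:00: 09:40–12:00, 13:15–14:35, 15:20–19:00.
Ximena ∩ Ulrich: 09:40–10:40, 11:25–12:00, 13:15–14:25, 15:30–17:55, 18:15–19:00.
Ximena ∩ Ulrich ∩ Lars: 09:40–10:40, 11:25–12:00, 13:15–14:25, 15:30–17:55, 18:15–19:00.
Ximena ∩ Ulrich ∩ Lars ∩ Thandi: 11:25–11:45, 17:20–17:35.
Ximena ∩ Ulrich ∩ Lars ∩ Thandi ∩ Nikolai: 11:25–11:40, 17:20–17:35.
Restricted to 11:10–18:15: 11:25–11:40, 17:20–17:35.
Common window lengths: 15, 15 min; longest is 15.

15 minutes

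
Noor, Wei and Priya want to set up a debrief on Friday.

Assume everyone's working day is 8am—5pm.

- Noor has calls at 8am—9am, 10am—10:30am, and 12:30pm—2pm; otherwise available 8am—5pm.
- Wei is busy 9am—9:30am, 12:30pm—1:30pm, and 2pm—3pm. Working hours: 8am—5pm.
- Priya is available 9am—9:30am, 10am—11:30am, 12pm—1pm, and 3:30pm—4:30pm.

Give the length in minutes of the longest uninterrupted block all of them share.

Noor free within 08:00–17:00: 09:00–10:00, 10:30–12:30, 14:00–17:00.
Wei free within 08:00–17:00: 08:00–09:00, 09:30–12:30, 13:30–14:00, 15:00–17:00.
Noor ∩ Wei: 09:30–10:00, 10:30–12:30, 15:00–17:00.
Noor ∩ Wei ∩ Priya: 10:30–11:30, 12:00–12:30, 15:30–16:30.
Common window lengths: 60, 30, 60 min; longest is 60.

60 minutes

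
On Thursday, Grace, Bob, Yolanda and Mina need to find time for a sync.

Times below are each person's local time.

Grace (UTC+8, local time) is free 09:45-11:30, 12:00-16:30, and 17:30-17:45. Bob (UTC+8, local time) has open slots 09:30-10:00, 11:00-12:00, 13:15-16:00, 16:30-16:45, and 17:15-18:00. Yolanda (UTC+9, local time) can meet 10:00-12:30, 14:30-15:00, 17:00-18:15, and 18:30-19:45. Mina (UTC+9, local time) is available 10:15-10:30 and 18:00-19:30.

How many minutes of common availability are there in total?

Grace → UTC: 01:45–03:30, 04:00–08:30, 09:30–09:45.
Bob → UTC: 01:30–02:00, 03:00–04:00, 05:15–08:00, 08:30–08:45, 09:15–10:00.
Yolanda → UTC: 01:00–03:30, 05:30–06:00, 08:00–09:15, 09:30–10:45.
Mina → UTC: 01:15–01:30, 09:00–10:30.
Grace ∩ Bob: 01:45–02:00, 03:00–03:30, 05:15–08:00, 09:30–09:45.
Grace ∩ Bob ∩ Yolanda: 01:45–02:00, 03:00–03:30, 05:30–06:00, 09:30–09:45.
Grace ∩ Bob ∩ Yolanda ∩ Mina: 09:30–09:45.
Total common minutes: 15.

15 minutes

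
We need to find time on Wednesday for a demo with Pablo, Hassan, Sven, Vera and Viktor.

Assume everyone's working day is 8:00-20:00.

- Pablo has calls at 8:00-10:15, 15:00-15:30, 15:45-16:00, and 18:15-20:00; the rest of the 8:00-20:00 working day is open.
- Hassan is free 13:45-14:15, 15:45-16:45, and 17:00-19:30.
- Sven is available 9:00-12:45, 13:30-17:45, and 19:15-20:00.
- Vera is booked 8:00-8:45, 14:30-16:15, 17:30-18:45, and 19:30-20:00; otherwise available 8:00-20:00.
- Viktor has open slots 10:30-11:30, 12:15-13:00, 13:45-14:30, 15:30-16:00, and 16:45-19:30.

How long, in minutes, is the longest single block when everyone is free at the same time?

Pablo free within 08:00–20:00: 10:15–15:00, 15:30–15:45, 16:00–18:15.
Vera free within 08:00–20:00: 08:45–14:30, 16:15–17:30, 18:45–19:30.
Pablo ∩ Hassan: 13:45–14:15, 16:00–16:45, 17:00–18:15.
Pablo ∩ Hassan ∩ Sven: 13:45–14:15, 16:00–16:45, 17:00–17:45.
Pablo ∩ Hassan ∩ Sven ∩ Vera: 13:45–14:15, 16:15–16:45, 17:00–17:30.
Pablo ∩ Hassan ∩ Sven ∩ Vera ∩ Viktor: 13:45–14:15, 17:00–17:30.
Common window lengths: 30, 30 min; longest is 30.

30 minutes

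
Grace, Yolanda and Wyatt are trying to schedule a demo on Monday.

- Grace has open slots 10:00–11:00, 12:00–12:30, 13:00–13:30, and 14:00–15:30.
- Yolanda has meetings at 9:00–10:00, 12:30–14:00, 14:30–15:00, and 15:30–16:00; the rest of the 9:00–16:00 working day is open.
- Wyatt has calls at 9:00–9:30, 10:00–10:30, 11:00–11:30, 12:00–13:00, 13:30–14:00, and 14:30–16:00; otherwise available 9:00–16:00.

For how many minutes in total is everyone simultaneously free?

Yolanda free within 09:00–16:00: 10:00–12:30, 14:00–14:30, 15:00–15:30.
Wyatt free within 09:00–16:00: 09:30–10:00, 10:30–11:00, 11:30–12:00, 13:00–13:30, 14:00–14:30.
Grace ∩ Yolanda: 10:00–11:00, 12:00–12:30, 14:00–14:30, 15:00–15:30.
Grace ∩ Yolanda ∩ Wyatt: 10:30–11:00, 14:00–14:30.
Total common minutes: 30 + 30 = 60.

60 minutes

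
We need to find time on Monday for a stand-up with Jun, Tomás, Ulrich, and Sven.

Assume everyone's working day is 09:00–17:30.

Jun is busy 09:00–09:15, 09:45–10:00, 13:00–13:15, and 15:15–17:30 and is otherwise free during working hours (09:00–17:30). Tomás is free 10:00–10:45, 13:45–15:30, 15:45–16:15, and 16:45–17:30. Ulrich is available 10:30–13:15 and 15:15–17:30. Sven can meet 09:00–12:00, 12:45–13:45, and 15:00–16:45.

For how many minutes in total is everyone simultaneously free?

Jun free within 09:00–17:30: 09:15–09:45, 10:00–13:00, 13:15–15:15.
Jun ∩ Tomás: 10:00–10:45, 13:45–15:15.
Jun ∩ Tomás ∩ Ulrich: 10:30–10:45.
Jun ∩ Tomás ∩ Ulrich ∩ Sven: 10:30–10:45.
Total common minutes: 15.

15 minutes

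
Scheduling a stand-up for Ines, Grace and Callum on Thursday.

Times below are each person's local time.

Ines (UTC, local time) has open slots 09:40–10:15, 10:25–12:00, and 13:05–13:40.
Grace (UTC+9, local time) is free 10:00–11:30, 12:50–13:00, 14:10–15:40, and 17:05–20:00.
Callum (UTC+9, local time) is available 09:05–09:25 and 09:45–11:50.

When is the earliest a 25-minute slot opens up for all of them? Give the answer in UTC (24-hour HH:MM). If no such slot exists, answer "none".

none

Ines → UTC: 09:40–10:15, 10:25–12:00, 13:05–13:40.
Grace → UTC: 01:00–02:30, 03:50–04:00, 05:10–06:40, 08:05–11:00.
Callum → UTC: 00:05–00:25, 00:45–02:50.
Ines ∩ Grace: 09:40–10:15, 10:25–11:00.
Ines ∩ Grace ∩ Callum: (none).
Windows ≥ 25 min: (none).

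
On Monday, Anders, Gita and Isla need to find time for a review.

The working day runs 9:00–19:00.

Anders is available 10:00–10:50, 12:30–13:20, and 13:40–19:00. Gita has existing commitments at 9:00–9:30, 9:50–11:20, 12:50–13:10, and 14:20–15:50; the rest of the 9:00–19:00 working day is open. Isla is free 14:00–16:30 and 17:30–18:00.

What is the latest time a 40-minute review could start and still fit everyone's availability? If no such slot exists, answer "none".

15:50

Gita free within 09:00–19:00: 09:30–09:50, 11:20–12:50, 13:10–14:20, 15:50–19:00.
Anders ∩ Gita: 12:30–12:50, 13:10–13:20, 13:40–14:20, 15:50–19:00.
Anders ∩ Gita ∩ Isla: 14:00–14:20, 15:50–16:30, 17:30–18:00.
Windows ≥ 40 min: 15:50–16:30.
Latest start in the last window 15:50–16:30 is 16:30 − 40 min = 15:50.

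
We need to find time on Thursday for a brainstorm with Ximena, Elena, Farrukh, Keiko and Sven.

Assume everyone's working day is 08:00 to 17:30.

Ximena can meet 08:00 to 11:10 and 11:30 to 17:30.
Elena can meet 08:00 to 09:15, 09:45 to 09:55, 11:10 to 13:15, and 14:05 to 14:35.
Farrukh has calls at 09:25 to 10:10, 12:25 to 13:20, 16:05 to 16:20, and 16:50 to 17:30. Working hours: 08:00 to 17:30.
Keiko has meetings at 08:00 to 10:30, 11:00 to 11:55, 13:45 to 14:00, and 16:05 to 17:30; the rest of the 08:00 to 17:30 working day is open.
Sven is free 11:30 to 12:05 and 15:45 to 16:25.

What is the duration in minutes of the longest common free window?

Farrukh free within 08:00–17:30: 08:00–09:25, 10:10–12:25, 13:20–16:05, 16:20–16:50.
Keiko free within 08:00–17:30: 10:30–11:00, 11:55–13:45, 14:00–16:05.
Ximena ∩ Elena: 08:00–09:15, 09:45–09:55, 11:30–13:15, 14:05–14:35.
Ximena ∩ Elena ∩ Farrukh: 08:00–09:15, 11:30–12:25, 14:05–14:35.
Ximena ∩ Elena ∩ Farrukh ∩ Keiko: 11:55–12:25, 14:05–14:35.
Ximena ∩ Elena ∩ Farrukh ∩ Keiko ∩ Sven: 11:55–12:05.
Single common window of 10 minutes.

10 minutes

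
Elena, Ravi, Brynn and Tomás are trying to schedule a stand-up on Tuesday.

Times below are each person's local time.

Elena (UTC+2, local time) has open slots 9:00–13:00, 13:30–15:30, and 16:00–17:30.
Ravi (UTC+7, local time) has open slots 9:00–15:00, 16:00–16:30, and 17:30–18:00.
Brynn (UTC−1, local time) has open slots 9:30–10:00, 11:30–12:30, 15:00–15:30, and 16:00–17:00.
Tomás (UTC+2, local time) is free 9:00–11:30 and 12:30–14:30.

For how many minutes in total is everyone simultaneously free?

Elena → UTC: 07:00–11:00, 11:30–13:30, 14:00–15:30.
Ravi → UTC: 02:00–08:00, 09:00–09:30, 10:30–11:00.
Brynn → UTC: 10:30–11:00, 12:30–13:30, 16:00–16:30, 17:00–18:00.
Tomás → UTC: 07:00–09:30, 10:30–12:30.
Elena ∩ Ravi: 07:00–08:00, 09:00–09:30, 10:30–11:00.
Elena ∩ Ravi ∩ Brynn: 10:30–11:00.
Elena ∩ Ravi ∩ Brynn ∩ Tomás: 10:30–11:00.
Total common minutes: 30.

30 minutes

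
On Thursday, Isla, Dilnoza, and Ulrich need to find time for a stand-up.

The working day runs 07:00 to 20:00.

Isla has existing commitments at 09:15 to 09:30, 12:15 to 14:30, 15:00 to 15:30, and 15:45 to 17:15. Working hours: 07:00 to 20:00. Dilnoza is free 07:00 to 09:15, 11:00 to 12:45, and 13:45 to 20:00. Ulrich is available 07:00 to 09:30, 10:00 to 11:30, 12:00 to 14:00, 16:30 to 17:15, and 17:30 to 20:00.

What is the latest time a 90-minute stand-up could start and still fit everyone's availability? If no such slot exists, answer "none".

18:30

Isla free within 07:00–20:00: 07:00–09:15, 09:30–12:15, 14:30–15:00, 15:30–15:45, 17:15–20:00.
Isla ∩ Dilnoza: 07:00–09:15, 11:00–12:15, 14:30–15:00, 15:30–15:45, 17:15–20:00.
Isla ∩ Dilnoza ∩ Ulrich: 07:00–09:15, 11:00–11:30, 12:00–12:15, 17:30–20:00.
Windows ≥ 90 min: 07:00–09:15, 17:30–20:00.
Latest start in the last window 17:30–20:00 is 20:00 − 90 min = 18:30.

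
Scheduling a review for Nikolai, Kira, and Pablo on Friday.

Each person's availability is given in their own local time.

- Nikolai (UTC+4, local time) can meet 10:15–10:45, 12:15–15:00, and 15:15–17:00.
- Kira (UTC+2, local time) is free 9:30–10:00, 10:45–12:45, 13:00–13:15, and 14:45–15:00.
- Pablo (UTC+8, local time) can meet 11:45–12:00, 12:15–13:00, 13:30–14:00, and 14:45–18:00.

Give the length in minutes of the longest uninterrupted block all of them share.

75 minutes

Nikolai → UTC: 06:15–06:45, 08:15–11:00, 11:15–13:00.
Kira → UTC: 07:30–08:00, 08:45–10:45, 11:00–11:15, 12:45–13:00.
Pablo → UTC: 03:45–04:00, 04:15–05:00, 05:30–06:00, 06:45–10:00.
Nikolai ∩ Kira: 08:45–10:45, 12:45–13:00.
Nikolai ∩ Kira ∩ Pablo: 08:45–10:00.
Single common window of 75 minutes.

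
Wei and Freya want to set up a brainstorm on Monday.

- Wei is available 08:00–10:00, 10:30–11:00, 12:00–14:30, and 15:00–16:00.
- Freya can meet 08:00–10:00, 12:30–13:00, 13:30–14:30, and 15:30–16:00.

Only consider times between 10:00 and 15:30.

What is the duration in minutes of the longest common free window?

Wei ∩ Freya: 08:00–10:00, 12:30–13:00, 13:30–14:30, 15:30–16:00.
Restricted to 10:00–15:30: 12:30–13:00, 13:30–14:30.
Common window lengths: 30, 60 min; longest is 60.

60 minutes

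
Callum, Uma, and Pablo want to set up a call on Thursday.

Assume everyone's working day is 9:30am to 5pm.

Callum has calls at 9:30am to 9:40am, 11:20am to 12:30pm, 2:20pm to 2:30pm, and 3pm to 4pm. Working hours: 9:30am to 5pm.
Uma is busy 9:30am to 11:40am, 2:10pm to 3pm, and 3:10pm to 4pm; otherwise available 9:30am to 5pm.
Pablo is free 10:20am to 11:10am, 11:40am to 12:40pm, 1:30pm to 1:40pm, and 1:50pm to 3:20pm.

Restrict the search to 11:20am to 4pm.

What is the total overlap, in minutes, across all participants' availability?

Callum free within 09:30–17:00: 09:40–11:20, 12:30–14:20, 14:30–15:00, 16:00–17:00.
Uma free within 09:30–17:00: 11:40–14:10, 15:00–15:10, 16:00–17:00.
Callum ∩ Uma: 12:30–14:10, 16:00–17:00.
Callum ∩ Uma ∩ Pablo: 12:30–12:40, 13:30–13:40, 13:50–14:10.
Restricted to 11:20–16:00: 12:30–12:40, 13:30–13:40, 13:50–14:10.
Total common minutes: 10 + 10 + 20 = 40.

40 minutes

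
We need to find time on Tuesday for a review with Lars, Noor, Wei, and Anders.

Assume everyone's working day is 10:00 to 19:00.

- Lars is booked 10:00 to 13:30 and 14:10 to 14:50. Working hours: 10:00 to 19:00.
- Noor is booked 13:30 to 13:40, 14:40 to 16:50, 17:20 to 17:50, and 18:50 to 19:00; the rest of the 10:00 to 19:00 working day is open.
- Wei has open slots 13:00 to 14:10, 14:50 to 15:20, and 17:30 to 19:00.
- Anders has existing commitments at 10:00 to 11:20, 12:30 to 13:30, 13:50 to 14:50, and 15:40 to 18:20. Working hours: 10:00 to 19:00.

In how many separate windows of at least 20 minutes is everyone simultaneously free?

Lars free within 10:00–19:00: 13:30–14:10, 14:50–19:00.
Noor free within 10:00–19:00: 10:00–13:30, 13:40–14:40, 16:50–17:20, 17:50–18:50.
Anders free within 10:00–19:00: 11:20–12:30, 13:30–13:50, 14:50–15:40, 18:20–19:00.
Lars ∩ Noor: 13:40–14:10, 16:50–17:20, 17:50–18:50.
Lars ∩ Noor ∩ Wei: 13:40–14:10, 17:50–18:50.
Lars ∩ Noor ∩ Wei ∩ Anders: 13:40–13:50, 18:20–18:50.
Windows ≥ 20 min: 18:20–18:50.
That's 1 window.

1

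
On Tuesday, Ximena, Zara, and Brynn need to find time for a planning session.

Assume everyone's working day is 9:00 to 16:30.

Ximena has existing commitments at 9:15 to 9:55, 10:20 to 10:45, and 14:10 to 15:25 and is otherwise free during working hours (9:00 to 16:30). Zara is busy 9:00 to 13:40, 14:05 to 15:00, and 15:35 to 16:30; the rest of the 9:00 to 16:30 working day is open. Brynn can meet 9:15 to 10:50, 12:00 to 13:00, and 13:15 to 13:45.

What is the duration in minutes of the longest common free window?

Ximena free within 09:00–16:30: 09:00–09:15, 09:55–10:20, 10:45–14:10, 15:25–16:30.
Zara free within 09:00–16:30: 13:40–14:05, 15:00–15:35.
Ximena ∩ Zara: 13:40–14:05, 15:25–15:35.
Ximena ∩ Zara ∩ Brynn: 13:40–13:45.
Single common window of 5 minutes.

5 minutes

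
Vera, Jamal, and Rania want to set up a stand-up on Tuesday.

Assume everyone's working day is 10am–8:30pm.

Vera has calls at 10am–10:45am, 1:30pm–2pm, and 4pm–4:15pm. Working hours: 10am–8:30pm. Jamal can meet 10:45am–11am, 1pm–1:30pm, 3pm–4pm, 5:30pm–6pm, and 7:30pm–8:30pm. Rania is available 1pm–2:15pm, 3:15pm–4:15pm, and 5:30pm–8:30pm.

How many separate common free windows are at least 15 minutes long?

Vera free within 10:00–20:30: 10:45–13:30, 14:00–16:00, 16:15–20:30.
Vera ∩ Jamal: 10:45–11:00, 13:00–13:30, 15:00–16:00, 17:30–18:00, 19:30–20:30.
Vera ∩ Jamal ∩ Rania: 13:00–13:30, 15:15–16:00, 17:30–18:00, 19:30–20:30.
Windows ≥ 15 min: 13:00–13:30, 15:15–16:00, 17:30–18:00, 19:30–20:30.
That's 4 windows.

4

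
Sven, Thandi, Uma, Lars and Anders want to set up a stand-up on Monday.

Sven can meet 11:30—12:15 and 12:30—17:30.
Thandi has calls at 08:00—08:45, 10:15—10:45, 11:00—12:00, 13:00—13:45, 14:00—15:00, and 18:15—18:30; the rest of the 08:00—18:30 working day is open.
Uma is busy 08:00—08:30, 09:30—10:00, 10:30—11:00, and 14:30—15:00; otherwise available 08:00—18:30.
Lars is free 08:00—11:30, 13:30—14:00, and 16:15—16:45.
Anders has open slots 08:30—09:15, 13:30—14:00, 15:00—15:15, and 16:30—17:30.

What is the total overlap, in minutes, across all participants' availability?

Thandi free within 08:00–18:30: 08:45–10:15, 10:45–11:00, 12:00–13:00, 13:45–14:00, 15:00–18:15.
Uma free within 08:00–18:30: 08:30–09:30, 10:00–10:30, 11:00–14:30, 15:00–18:30.
Sven ∩ Thandi: 12:00–12:15, 12:30–13:00, 13:45–14:00, 15:00–17:30.
Sven ∩ Thandi ∩ Uma: 12:00–12:15, 12:30–13:00, 13:45–14:00, 15:00–17:30.
Sven ∩ Thandi ∩ Uma ∩ Lars: 13:45–14:00, 16:15–16:45.
Sven ∩ Thandi ∩ Uma ∩ Lars ∩ Anders: 13:45–14:00, 16:30–16:45.
Total common minutes: 15 + 15 = 30.

30 minutes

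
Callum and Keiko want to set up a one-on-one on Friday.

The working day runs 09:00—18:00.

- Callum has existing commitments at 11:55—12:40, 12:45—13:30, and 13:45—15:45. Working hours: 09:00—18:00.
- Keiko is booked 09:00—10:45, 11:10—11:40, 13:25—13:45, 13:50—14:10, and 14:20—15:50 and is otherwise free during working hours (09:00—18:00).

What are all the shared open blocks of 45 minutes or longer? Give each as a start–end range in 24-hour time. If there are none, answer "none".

15:50–18:00

Callum free within 09:00–18:00: 09:00–11:55, 12:40–12:45, 13:30–13:45, 15:45–18:00.
Keiko free within 09:00–18:00: 10:45–11:10, 11:40–13:25, 13:45–13:50, 14:10–14:20, 15:50–18:00.
Callum ∩ Keiko: 10:45–11:10, 11:40–11:55, 12:40–12:45, 15:50–18:00.
Windows ≥ 45 min: 15:50–18:00.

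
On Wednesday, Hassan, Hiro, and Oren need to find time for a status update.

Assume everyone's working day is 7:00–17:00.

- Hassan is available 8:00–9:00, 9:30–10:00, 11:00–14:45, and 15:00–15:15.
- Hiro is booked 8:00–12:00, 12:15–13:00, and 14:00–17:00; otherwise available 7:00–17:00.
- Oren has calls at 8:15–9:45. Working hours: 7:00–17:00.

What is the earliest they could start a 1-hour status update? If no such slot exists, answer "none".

Hiro free within 07:00–17:00: 07:00–08:00, 12:00–12:15, 13:00–14:00.
Oren free within 07:00–17:00: 07:00–08:15, 09:45–17:00.
Hassan ∩ Hiro: 12:00–12:15, 13:00–14:00.
Hassan ∩ Hiro ∩ Oren: 12:00–12:15, 13:00–14:00.
Windows ≥ 60 min: 13:00–14:00.
Earliest such window starts at 13:00.

13:00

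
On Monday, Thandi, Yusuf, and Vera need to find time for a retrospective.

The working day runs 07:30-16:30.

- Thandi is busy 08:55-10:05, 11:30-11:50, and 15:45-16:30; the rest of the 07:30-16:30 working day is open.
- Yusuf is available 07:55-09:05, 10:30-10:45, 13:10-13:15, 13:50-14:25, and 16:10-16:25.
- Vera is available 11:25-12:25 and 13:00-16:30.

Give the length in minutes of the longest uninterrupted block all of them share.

35 minutes

Thandi free within 07:30–16:30: 07:30–08:55, 10:05–11:30, 11:50–15:45.
Thandi ∩ Yusuf: 07:55–08:55, 10:30–10:45, 13:10–13:15, 13:50–14:25.
Thandi ∩ Yusuf ∩ Vera: 13:10–13:15, 13:50–14:25.
Common window lengths: 5, 35 min; longest is 35.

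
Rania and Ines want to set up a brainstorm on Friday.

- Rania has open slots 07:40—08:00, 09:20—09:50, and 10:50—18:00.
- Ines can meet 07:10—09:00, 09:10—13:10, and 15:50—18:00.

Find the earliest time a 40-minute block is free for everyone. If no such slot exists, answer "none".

10:50

Rania ∩ Ines: 07:40–08:00, 09:20–09:50, 10:50–13:10, 15:50–18:00.
Windows ≥ 40 min: 10:50–13:10, 15:50–18:00.
Earliest such window starts at 10:50.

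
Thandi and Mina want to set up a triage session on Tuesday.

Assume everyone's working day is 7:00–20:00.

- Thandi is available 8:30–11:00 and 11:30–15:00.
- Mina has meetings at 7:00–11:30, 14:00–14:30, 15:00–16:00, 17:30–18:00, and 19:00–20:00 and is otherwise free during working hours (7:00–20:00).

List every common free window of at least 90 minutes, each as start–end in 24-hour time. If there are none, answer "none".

Mina free within 07:00–20:00: 11:30–14:00, 14:30–15:00, 16:00–17:30, 18:00–19:00.
Thandi ∩ Mina: 11:30–14:00, 14:30–15:00.
Windows ≥ 90 min: 11:30–14:00.

11:30–14:00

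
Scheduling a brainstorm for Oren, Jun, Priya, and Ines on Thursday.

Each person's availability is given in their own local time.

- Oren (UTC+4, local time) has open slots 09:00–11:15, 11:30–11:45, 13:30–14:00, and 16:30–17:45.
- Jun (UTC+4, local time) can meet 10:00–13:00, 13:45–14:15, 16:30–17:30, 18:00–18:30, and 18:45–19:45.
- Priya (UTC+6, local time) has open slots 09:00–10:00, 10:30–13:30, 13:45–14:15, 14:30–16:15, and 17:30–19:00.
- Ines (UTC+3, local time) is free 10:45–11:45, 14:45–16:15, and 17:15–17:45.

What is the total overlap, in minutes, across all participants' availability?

Oren → UTC: 05:00–07:15, 07:30–07:45, 09:30–10:00, 12:30–13:45.
Jun → UTC: 06:00–09:00, 09:45–10:15, 12:30–13:30, 14:00–14:30, 14:45–15:45.
Priya → UTC: 03:00–04:00, 04:30–07:30, 07:45–08:15, 08:30–10:15, 11:30–13:00.
Ines → UTC: 07:45–08:45, 11:45–13:15, 14:15–14:45.
Oren ∩ Jun: 06:00–07:15, 07:30–07:45, 09:45–10:00, 12:30–13:30.
Oren ∩ Jun ∩ Priya: 06:00–07:15, 09:45–10:00, 12:30–13:00.
Oren ∩ Jun ∩ Priya ∩ Ines: 12:30–13:00.
Total common minutes: 30.

30 minutes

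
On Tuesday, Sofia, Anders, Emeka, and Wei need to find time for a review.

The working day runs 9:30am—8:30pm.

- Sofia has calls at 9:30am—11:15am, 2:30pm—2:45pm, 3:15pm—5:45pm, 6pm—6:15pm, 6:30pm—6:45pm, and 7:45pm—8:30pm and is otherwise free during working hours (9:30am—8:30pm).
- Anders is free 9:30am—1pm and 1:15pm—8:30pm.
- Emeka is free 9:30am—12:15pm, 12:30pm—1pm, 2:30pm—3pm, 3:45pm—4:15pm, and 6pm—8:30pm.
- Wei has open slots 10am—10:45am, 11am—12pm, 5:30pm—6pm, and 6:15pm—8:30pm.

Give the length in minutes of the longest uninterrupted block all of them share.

Sofia free within 09:30–20:30: 11:15–14:30, 14:45–15:15, 17:45–18:00, 18:15–18:30, 18:45–19:45.
Sofia ∩ Anders: 11:15–13:00, 13:15–14:30, 14:45–15:15, 17:45–18:00, 18:15–18:30, 18:45–19:45.
Sofia ∩ Anders ∩ Emeka: 11:15–12:15, 12:30–13:00, 14:45–15:00, 18:15–18:30, 18:45–19:45.
Sofia ∩ Anders ∩ Emeka ∩ Wei: 11:15–12:00, 18:15–18:30, 18:45–19:45.
Common window lengths: 45, 15, 60 min; longest is 60.

60 minutes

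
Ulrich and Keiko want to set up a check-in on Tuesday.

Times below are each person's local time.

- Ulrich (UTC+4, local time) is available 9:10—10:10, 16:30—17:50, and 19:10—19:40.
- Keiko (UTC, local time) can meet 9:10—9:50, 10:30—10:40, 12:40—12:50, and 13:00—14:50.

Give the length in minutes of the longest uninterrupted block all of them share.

50 minutes

Ulrich → UTC: 05:10–06:10, 12:30–13:50, 15:10–15:40.
Keiko → UTC: 09:10–09:50, 10:30–10:40, 12:40–12:50, 13:00–14:50.
Ulrich ∩ Keiko: 12:40–12:50, 13:00–13:50.
Common window lengths: 10, 50 min; longest is 50.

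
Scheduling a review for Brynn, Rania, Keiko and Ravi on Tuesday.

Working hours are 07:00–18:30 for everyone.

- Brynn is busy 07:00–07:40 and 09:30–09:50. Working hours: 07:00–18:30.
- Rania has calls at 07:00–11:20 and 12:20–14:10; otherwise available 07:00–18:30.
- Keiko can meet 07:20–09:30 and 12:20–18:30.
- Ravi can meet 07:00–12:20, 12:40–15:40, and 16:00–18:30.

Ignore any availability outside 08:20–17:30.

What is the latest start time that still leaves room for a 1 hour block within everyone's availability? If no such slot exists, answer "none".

Brynn free within 07:00–18:30: 07:40–09:30, 09:50–18:30.
Rania free within 07:00–18:30: 11:20–12:20, 14:10–18:30.
Brynn ∩ Rania: 11:20–12:20, 14:10–18:30.
Brynn ∩ Rania ∩ Keiko: 14:10–18:30.
Brynn ∩ Rania ∩ Keiko ∩ Ravi: 14:10–15:40, 16:00–18:30.
Restricted to 08:20–17:30: 14:10–15:40, 16:00–17:30.
Windows ≥ 60 min: 14:10–15:40, 16:00–17:30.
Latest start in the last window 16:00–17:30 is 17:30 − 60 min = 16:30.

16:30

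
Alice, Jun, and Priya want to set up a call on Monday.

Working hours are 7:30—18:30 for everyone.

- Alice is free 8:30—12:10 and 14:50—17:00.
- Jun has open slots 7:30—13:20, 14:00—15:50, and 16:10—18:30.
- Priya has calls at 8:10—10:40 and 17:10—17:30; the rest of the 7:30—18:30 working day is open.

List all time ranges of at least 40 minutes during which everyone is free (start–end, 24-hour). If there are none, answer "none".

Priya free within 07:30–18:30: 07:30–08:10, 10:40–17:10, 17:30–18:30.
Alice ∩ Jun: 08:30–12:10, 14:50–15:50, 16:10–17:00.
Alice ∩ Jun ∩ Priya: 10:40–12:10, 14:50–15:50, 16:10–17:00.
Windows ≥ 40 min: 10:40–12:10, 14:50–15:50, 16:10–17:00.

10:40–12:10, 14:50–15:50, 16:10–17:00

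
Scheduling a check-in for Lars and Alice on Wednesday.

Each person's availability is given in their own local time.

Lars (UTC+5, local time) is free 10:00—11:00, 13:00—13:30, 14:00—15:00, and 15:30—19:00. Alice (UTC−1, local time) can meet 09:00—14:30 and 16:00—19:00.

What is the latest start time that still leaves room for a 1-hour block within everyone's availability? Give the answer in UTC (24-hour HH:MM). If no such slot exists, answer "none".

13:00

Lars → UTC: 05:00–06:00, 08:00–08:30, 09:00–10:00, 10:30–14:00.
Alice → UTC: 10:00–15:30, 17:00–20:00.
Lars ∩ Alice: 10:30–14:00.
Windows ≥ 60 min: 10:30–14:00.
Latest start in the last window 10:30–14:00 is 14:00 − 60 min = 13:00.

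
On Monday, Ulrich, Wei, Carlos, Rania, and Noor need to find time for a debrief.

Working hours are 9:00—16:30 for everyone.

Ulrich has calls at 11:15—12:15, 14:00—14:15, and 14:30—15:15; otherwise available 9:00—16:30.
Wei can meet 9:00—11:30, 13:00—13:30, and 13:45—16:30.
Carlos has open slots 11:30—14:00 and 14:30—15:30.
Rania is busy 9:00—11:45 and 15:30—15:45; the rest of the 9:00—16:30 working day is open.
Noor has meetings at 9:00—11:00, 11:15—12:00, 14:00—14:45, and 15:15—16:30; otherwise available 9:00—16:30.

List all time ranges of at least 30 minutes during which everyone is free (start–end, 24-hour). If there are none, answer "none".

13:00–13:30

Ulrich free within 09:00–16:30: 09:00–11:15, 12:15–14:00, 14:15–14:30, 15:15–16:30.
Rania free within 09:00–16:30: 11:45–15:30, 15:45–16:30.
Noor free within 09:00–16:30: 11:00–11:15, 12:00–14:00, 14:45–15:15.
Ulrich ∩ Wei: 09:00–11:15, 13:00–13:30, 13:45–14:00, 14:15–14:30, 15:15–16:30.
Ulrich ∩ Wei ∩ Carlos: 13:00–13:30, 13:45–14:00, 15:15–15:30.
Ulrich ∩ Wei ∩ Carlos ∩ Rania: 13:00–13:30, 13:45–14:00, 15:15–15:30.
Ulrich ∩ Wei ∩ Carlos ∩ Rania ∩ Noor: 13:00–13:30, 13:45–14:00.
Windows ≥ 30 min: 13:00–13:30.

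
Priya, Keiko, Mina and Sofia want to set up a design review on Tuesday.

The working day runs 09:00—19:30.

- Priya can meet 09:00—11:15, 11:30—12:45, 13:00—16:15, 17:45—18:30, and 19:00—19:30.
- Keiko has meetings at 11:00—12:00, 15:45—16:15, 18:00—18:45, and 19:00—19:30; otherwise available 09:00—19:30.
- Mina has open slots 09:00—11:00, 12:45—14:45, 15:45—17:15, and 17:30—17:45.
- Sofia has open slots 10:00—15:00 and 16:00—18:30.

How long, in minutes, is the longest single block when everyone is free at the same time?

Keiko free within 09:00–19:30: 09:00–11:00, 12:00–15:45, 16:15–18:00, 18:45–19:00.
Priya ∩ Keiko: 09:00–11:00, 12:00–12:45, 13:00–15:45, 17:45–18:00.
Priya ∩ Keiko ∩ Mina: 09:00–11:00, 13:00–14:45.
Priya ∩ Keiko ∩ Mina ∩ Sofia: 10:00–11:00, 13:00–14:45.
Common window lengths: 60, 105 min; longest is 105.

105 minutes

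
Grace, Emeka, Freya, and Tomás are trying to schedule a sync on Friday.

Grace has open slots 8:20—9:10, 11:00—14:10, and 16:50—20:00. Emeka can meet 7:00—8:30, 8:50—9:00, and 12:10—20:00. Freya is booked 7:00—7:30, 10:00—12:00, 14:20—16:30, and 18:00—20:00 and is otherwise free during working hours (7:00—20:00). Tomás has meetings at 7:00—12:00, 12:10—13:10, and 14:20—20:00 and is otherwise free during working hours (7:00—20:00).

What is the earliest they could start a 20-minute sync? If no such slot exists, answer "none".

13:10

Freya free within 07:00–20:00: 07:30–10:00, 12:00–14:20, 16:30–18:00.
Tomás free within 07:00–20:00: 12:00–12:10, 13:10–14:20.
Grace ∩ Emeka: 08:20–08:30, 08:50–09:00, 12:10–14:10, 16:50–20:00.
Grace ∩ Emeka ∩ Freya: 08:20–08:30, 08:50–09:00, 12:10–14:10, 16:50–18:00.
Grace ∩ Emeka ∩ Freya ∩ Tomás: 13:10–14:10.
Windows ≥ 20 min: 13:10–14:10.
Earliest such window starts at 13:10.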